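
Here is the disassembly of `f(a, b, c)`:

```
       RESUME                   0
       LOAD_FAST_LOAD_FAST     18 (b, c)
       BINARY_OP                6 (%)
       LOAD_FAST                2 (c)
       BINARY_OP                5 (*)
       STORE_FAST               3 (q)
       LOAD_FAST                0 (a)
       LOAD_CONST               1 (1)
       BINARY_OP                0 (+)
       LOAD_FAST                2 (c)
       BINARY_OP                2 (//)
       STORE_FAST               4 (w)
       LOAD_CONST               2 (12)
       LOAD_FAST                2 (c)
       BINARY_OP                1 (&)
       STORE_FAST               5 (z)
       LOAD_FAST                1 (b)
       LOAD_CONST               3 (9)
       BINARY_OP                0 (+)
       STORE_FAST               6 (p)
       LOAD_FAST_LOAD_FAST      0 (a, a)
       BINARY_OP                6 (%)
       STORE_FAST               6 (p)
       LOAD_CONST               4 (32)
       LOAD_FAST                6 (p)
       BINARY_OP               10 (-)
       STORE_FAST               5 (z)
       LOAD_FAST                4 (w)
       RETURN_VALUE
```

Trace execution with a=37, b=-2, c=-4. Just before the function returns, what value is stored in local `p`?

0

LOAD_FAST_LOAD_FAST b,c → push -2,-4. Stack: [-2, -4]
BINARY_OP % → -2 % -4 = -2. Stack: [-2]
LOAD_FAST c → push -4. Stack: [-2, -4]
BINARY_OP * → -2 * -4 = 8. Stack: [8]
STORE_FAST q → q=8. Stack: []
LOAD_FAST a → push 37. Stack: [37]
LOAD_CONST → push 1. Stack: [37, 1]
BINARY_OP + → 37 + 1 = 38. Stack: [38]
LOAD_FAST c → push -4. Stack: [38, -4]
BINARY_OP // → 38 // -4 = -10. Stack: [-10]
STORE_FAST w → w=-10. Stack: []
LOAD_CONST → push 12. Stack: [12]
LOAD_FAST c → push -4. Stack: [12, -4]
BINARY_OP & → 12 & -4 = 12. Stack: [12]
STORE_FAST z → z=12. Stack: []
LOAD_FAST b → push -2. Stack: [-2]
LOAD_CONST → push 9. Stack: [-2, 9]
BINARY_OP + → -2 + 9 = 7. Stack: [7]
STORE_FAST p → p=7. Stack: []
LOAD_FAST_LOAD_FAST a,a → push 37,37. Stack: [37, 37]
BINARY_OP % → 37 % 37 = 0. Stack: [0]
STORE_FAST p → p=0. Stack: []
LOAD_CONST → push 32. Stack: [32]
LOAD_FAST p → push 0. Stack: [32, 0]
BINARY_OP - → 32 - 0 = 32. Stack: [32]
STORE_FAST z → z=32. Stack: []
LOAD_FAST w → push -10. Stack: [-10]
RETURN_VALUE → return -10.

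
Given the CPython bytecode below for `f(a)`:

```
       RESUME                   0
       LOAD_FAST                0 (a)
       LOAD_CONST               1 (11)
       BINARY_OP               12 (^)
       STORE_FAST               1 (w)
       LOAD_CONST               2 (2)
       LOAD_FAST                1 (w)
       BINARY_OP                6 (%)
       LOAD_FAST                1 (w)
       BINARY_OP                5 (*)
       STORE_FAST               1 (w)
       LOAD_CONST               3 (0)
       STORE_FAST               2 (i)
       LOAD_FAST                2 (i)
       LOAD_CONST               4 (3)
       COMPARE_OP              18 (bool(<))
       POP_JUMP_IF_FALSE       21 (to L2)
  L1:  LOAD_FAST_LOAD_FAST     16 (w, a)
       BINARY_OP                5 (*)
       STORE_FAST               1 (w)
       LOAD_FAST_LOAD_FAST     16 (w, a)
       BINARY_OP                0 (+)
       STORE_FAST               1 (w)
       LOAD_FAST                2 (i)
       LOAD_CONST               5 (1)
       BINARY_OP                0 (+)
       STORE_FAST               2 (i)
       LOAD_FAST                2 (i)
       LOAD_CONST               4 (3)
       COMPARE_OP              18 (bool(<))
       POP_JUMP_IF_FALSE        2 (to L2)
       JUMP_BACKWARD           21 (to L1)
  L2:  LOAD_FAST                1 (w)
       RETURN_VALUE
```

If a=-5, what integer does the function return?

-28105

LOAD_FAST a → push -5. Stack: [-5]
LOAD_CONST → push 11. Stack: [-5, 11]
BINARY_OP ^ → -5 ^ 11 = -16. Stack: [-16]
STORE_FAST w → w=-16. Stack: []
LOAD_CONST → push 2. Stack: [2]
LOAD_FAST w → push -16. Stack: [2, -16]
BINARY_OP % → 2 % -16 = -14. Stack: [-14]
LOAD_FAST w → push -16. Stack: [-14, -16]
BINARY_OP * → -14 * -16 = 224. Stack: [224]
STORE_FAST w → w=224. Stack: []
LOAD_CONST → push 0. Stack: [0]
STORE_FAST i → i=0. Stack: []
LOAD_FAST i → push 0. Stack: [0]
LOAD_CONST → push 3. Stack: [0, 3]
COMPARE_OP bool(<) → 0 vs 3 = True. Stack: [True]
POP_JUMP_IF_FALSE → pop True; no jump. Stack: []
LOAD_FAST_LOAD_FAST w,a → push 224,-5. Stack: [224, -5]
BINARY_OP * → 224 * -5 = -1120. Stack: [-1120]
STORE_FAST w → w=-1120. Stack: []
LOAD_FAST_LOAD_FAST w,a → push -1120,-5. Stack: [-1120, -5]
BINARY_OP + → -1120 + -5 = -1125. Stack: [-1125]
STORE_FAST w → w=-1125. Stack: []
LOAD_FAST i → push 0. Stack: [0]
LOAD_CONST → push 1. Stack: [0, 1]
BINARY_OP + → 0 + 1 = 1. Stack: [1]
STORE_FAST i → i=1. Stack: []
LOAD_FAST i → push 1. Stack: [1]
LOAD_CONST → push 3. Stack: [1, 3]
COMPARE_OP bool(<) → 1 vs 3 = True. Stack: [True]
POP_JUMP_IF_FALSE → pop True; no jump. Stack: []
LOAD_FAST_LOAD_FAST w,a → push -1125,-5. Stack: [-1125, -5]
BINARY_OP * → -1125 * -5 = 5625. Stack: [5625]
STORE_FAST w → w=5625. Stack: []
LOAD_FAST_LOAD_FAST w,a → push 5625,-5. Stack: [5625, -5]
BINARY_OP + → 5625 + -5 = 5620. Stack: [5620]
STORE_FAST w → w=5620. Stack: []
LOAD_FAST i → push 1. Stack: [1]
LOAD_CONST → push 1. Stack: [1, 1]
BINARY_OP + → 1 + 1 = 2. Stack: [2]
STORE_FAST i → i=2. Stack: []
LOAD_FAST i → push 2. Stack: [2]
LOAD_CONST → push 3. Stack: [2, 3]
COMPARE_OP bool(<) → 2 vs 3 = True. Stack: [True]
POP_JUMP_IF_FALSE → pop True; no jump. Stack: []
LOAD_FAST_LOAD_FAST w,a → push 5620,-5. Stack: [5620, -5]
BINARY_OP * → 5620 * -5 = -28100. Stack: [-28100]
STORE_FAST w → w=-28100. Stack: []
LOAD_FAST_LOAD_FAST w,a → push -28100,-5. Stack: [-28100, -5]
BINARY_OP + → -28100 + -5 = -28105. Stack: [-28105]
STORE_FAST w → w=-28105. Stack: []
LOAD_FAST i → push 2. Stack: [2]
LOAD_CONST → push 1. Stack: [2, 1]
BINARY_OP + → 2 + 1 = 3. Stack: [3]
STORE_FAST i → i=3. Stack: []
LOAD_FAST i → push 3. Stack: [3]
LOAD_CONST → push 3. Stack: [3, 3]
COMPARE_OP bool(<) → 3 vs 3 = False. Stack: [False]
POP_JUMP_IF_FALSE → pop False; jump. Stack: []
LOAD_FAST w → push -28105. Stack: [-28105]
RETURN_VALUE → return -28105.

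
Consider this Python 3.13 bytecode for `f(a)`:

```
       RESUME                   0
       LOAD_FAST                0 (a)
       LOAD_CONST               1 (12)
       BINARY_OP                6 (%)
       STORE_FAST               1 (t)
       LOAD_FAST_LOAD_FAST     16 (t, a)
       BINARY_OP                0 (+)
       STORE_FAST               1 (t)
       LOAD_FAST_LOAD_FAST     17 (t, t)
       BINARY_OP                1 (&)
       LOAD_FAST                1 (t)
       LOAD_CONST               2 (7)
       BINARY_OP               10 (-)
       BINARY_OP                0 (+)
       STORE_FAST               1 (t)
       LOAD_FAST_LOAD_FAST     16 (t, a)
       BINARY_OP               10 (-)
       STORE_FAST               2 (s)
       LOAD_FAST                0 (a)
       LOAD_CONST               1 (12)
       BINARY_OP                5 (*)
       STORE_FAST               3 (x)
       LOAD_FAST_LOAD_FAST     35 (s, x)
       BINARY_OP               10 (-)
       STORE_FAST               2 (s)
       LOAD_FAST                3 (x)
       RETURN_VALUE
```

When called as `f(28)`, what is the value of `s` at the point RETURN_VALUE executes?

-307

LOAD_FAST a → push 28. Stack: [28]
LOAD_CONST → push 12. Stack: [28, 12]
BINARY_OP % → 28 % 12 = 4. Stack: [4]
STORE_FAST t → t=4. Stack: []
LOAD_FAST_LOAD_FAST t,a → push 4,28. Stack: [4, 28]
BINARY_OP + → 4 + 28 = 32. Stack: [32]
STORE_FAST t → t=32. Stack: []
LOAD_FAST_LOAD_FAST t,t → push 32,32. Stack: [32, 32]
BINARY_OP & → 32 & 32 = 32. Stack: [32]
LOAD_FAST t → push 32. Stack: [32, 32]
LOAD_CONST → push 7. Stack: [32, 32, 7]
BINARY_OP - → 32 - 7 = 25. Stack: [32, 25]
BINARY_OP + → 32 + 25 = 57. Stack: [57]
STORE_FAST t → t=57. Stack: []
LOAD_FAST_LOAD_FAST t,a → push 57,28. Stack: [57, 28]
BINARY_OP - → 57 - 28 = 29. Stack: [29]
STORE_FAST s → s=29. Stack: []
LOAD_FAST a → push 28. Stack: [28]
LOAD_CONST → push 12. Stack: [28, 12]
BINARY_OP * → 28 * 12 = 336. Stack: [336]
STORE_FAST x → x=336. Stack: []
LOAD_FAST_LOAD_FAST s,x → push 29,336. Stack: [29, 336]
BINARY_OP - → 29 - 336 = -307. Stack: [-307]
STORE_FAST s → s=-307. Stack: []
LOAD_FAST x → push 336. Stack: [336]
RETURN_VALUE → return 336.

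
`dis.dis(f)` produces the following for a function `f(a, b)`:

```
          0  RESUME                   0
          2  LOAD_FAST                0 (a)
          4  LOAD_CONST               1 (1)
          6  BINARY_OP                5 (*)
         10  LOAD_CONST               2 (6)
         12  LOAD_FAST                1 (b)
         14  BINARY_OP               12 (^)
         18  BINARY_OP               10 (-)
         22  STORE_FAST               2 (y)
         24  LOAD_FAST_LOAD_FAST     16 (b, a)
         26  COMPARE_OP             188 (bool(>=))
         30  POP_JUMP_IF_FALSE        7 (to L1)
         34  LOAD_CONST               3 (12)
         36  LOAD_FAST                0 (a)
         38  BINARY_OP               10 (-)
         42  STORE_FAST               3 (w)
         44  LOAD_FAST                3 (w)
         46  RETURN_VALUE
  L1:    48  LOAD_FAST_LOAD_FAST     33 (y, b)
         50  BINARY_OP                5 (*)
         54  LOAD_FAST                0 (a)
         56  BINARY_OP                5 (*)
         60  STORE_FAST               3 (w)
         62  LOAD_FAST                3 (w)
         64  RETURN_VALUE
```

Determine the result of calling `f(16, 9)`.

LOAD_FAST a → push 16. Stack: [16]
LOAD_CONST → push 1. Stack: [16, 1]
BINARY_OP * → 16 * 1 = 16. Stack: [16]
LOAD_CONST → push 6. Stack: [16, 6]
LOAD_FAST b → push 9. Stack: [16, 6, 9]
BINARY_OP ^ → 6 ^ 9 = 15. Stack: [16, 15]
BINARY_OP - → 16 - 15 = 1. Stack: [1]
STORE_FAST y → y=1. Stack: []
LOAD_FAST_LOAD_FAST b,a → push 9,16. Stack: [9, 16]
COMPARE_OP bool(>=) → 9 vs 16 = False. Stack: [False]
POP_JUMP_IF_FALSE → pop False; jump. Stack: []
LOAD_FAST_LOAD_FAST y,b → push 1,9. Stack: [1, 9]
BINARY_OP * → 1 * 9 = 9. Stack: [9]
LOAD_FAST a → push 16. Stack: [9, 16]
BINARY_OP * → 9 * 16 = 144. Stack: [144]
STORE_FAST w → w=144. Stack: []
LOAD_FAST w → push 144. Stack: [144]
RETURN_VALUE → return 144.

144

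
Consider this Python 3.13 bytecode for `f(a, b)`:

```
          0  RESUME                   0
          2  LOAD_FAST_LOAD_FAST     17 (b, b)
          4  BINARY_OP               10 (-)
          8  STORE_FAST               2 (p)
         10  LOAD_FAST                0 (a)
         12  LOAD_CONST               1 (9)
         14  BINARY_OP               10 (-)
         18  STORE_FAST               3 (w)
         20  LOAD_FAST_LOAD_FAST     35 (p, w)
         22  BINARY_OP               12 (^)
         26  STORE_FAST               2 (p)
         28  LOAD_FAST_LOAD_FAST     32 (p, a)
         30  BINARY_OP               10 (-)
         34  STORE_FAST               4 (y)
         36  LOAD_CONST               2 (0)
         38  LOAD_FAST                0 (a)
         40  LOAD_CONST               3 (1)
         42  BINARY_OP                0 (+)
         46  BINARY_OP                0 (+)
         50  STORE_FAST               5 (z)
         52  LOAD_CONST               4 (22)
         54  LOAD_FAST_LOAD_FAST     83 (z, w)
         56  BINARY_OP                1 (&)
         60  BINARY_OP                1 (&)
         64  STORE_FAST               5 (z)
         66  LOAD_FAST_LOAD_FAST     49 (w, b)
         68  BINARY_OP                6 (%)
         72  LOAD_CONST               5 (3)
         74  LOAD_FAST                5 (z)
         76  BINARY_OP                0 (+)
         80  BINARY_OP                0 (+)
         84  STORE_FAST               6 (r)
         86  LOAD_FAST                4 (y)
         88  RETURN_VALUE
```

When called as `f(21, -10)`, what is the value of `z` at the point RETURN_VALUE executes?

LOAD_FAST_LOAD_FAST b,b → push -10,-10. Stack: [-10, -10]
BINARY_OP - → -10 - -10 = 0. Stack: [0]
STORE_FAST p → p=0. Stack: []
LOAD_FAST a → push 21. Stack: [21]
LOAD_CONST → push 9. Stack: [21, 9]
BINARY_OP - → 21 - 9 = 12. Stack: [12]
STORE_FAST w → w=12. Stack: []
LOAD_FAST_LOAD_FAST p,w → push 0,12. Stack: [0, 12]
BINARY_OP ^ → 0 ^ 12 = 12. Stack: [12]
STORE_FAST p → p=12. Stack: []
LOAD_FAST_LOAD_FAST p,a → push 12,21. Stack: [12, 21]
BINARY_OP - → 12 - 21 = -9. Stack: [-9]
STORE_FAST y → y=-9. Stack: []
LOAD_CONST → push 0. Stack: [0]
LOAD_FAST a → push 21. Stack: [0, 21]
LOAD_CONST → push 1. Stack: [0, 21, 1]
BINARY_OP + → 21 + 1 = 22. Stack: [0, 22]
BINARY_OP + → 0 + 22 = 22. Stack: [22]
STORE_FAST z → z=22. Stack: []
LOAD_CONST → push 22. Stack: [22]
LOAD_FAST_LOAD_FAST z,w → push 22,12. Stack: [22, 22, 12]
BINARY_OP & → 22 & 12 = 4. Stack: [22, 4]
BINARY_OP & → 22 & 4 = 4. Stack: [4]
STORE_FAST z → z=4. Stack: []
LOAD_FAST_LOAD_FAST w,b → push 12,-10. Stack: [12, -10]
BINARY_OP % → 12 % -10 = -8. Stack: [-8]
LOAD_CONST → push 3. Stack: [-8, 3]
LOAD_FAST z → push 4. Stack: [-8, 3, 4]
BINARY_OP + → 3 + 4 = 7. Stack: [-8, 7]
BINARY_OP + → -8 + 7 = -1. Stack: [-1]
STORE_FAST r → r=-1. Stack: []
LOAD_FAST y → push -9. Stack: [-9]
RETURN_VALUE → return -9.

4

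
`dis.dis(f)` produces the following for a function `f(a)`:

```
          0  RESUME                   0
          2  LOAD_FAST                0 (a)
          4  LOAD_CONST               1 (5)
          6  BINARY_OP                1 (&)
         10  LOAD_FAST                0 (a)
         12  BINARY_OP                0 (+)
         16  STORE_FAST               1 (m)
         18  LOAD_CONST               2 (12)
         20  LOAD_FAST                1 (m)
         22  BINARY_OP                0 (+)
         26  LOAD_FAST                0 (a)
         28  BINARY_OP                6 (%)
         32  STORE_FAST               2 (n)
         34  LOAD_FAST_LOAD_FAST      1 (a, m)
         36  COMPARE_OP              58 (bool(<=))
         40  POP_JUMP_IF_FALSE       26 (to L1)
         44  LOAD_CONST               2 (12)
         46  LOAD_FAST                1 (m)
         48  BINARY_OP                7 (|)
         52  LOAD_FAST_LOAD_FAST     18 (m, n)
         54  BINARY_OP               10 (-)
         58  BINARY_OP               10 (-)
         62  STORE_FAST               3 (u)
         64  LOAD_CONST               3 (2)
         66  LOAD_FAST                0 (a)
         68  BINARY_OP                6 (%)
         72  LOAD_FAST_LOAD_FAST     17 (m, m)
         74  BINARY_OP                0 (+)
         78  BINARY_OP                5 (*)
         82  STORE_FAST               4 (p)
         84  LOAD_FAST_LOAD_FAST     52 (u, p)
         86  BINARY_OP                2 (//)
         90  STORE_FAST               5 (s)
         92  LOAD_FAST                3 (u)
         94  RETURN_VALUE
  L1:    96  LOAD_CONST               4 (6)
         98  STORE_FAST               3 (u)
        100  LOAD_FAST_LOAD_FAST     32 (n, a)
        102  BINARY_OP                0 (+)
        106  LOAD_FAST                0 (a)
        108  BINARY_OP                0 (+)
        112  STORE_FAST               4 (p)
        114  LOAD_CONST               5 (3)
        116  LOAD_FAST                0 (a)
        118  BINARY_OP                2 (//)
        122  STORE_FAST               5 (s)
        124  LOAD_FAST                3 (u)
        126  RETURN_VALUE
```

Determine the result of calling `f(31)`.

LOAD_FAST a → push 31. Stack: [31]
LOAD_CONST → push 5. Stack: [31, 5]
BINARY_OP & → 31 & 5 = 5. Stack: [5]
LOAD_FAST a → push 31. Stack: [5, 31]
BINARY_OP + → 5 + 31 = 36. Stack: [36]
STORE_FAST m → m=36. Stack: []
LOAD_CONST → push 12. Stack: [12]
LOAD_FAST m → push 36. Stack: [12, 36]
BINARY_OP + → 12 + 36 = 48. Stack: [48]
LOAD_FAST a → push 31. Stack: [48, 31]
BINARY_OP % → 48 % 31 = 17. Stack: [17]
STORE_FAST n → n=17. Stack: []
LOAD_FAST_LOAD_FAST a,m → push 31,36. Stack: [31, 36]
COMPARE_OP bool(<=) → 31 vs 36 = True. Stack: [True]
POP_JUMP_IF_FALSE → pop True; no jump. Stack: []
LOAD_CONST → push 12. Stack: [12]
LOAD_FAST m → push 36. Stack: [12, 36]
BINARY_OP | → 12 | 36 = 44. Stack: [44]
LOAD_FAST_LOAD_FAST m,n → push 36,17. Stack: [44, 36, 17]
BINARY_OP - → 36 - 17 = 19. Stack: [44, 19]
BINARY_OP - → 44 - 19 = 25. Stack: [25]
STORE_FAST u → u=25. Stack: []
LOAD_CONST → push 2. Stack: [2]
LOAD_FAST a → push 31. Stack: [2, 31]
BINARY_OP % → 2 % 31 = 2. Stack: [2]
LOAD_FAST_LOAD_FAST m,m → push 36,36. Stack: [2, 36, 36]
BINARY_OP + → 36 + 36 = 72. Stack: [2, 72]
BINARY_OP * → 2 * 72 = 144. Stack: [144]
STORE_FAST p → p=144. Stack: []
LOAD_FAST_LOAD_FAST u,p → push 25,144. Stack: [25, 144]
BINARY_OP // → 25 // 144 = 0. Stack: [0]
STORE_FAST s → s=0. Stack: []
LOAD_FAST u → push 25. Stack: [25]
RETURN_VALUE → return 25.

25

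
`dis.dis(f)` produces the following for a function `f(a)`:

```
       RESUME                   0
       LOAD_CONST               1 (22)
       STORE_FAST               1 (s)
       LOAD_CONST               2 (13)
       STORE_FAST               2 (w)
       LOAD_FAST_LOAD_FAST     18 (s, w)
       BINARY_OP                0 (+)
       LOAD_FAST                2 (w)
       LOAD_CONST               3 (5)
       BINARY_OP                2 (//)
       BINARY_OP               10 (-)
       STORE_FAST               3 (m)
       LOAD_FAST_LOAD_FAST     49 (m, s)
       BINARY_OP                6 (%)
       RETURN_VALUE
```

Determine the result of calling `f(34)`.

11

LOAD_CONST → push 22. Stack: [22]
STORE_FAST s → s=22. Stack: []
LOAD_CONST → push 13. Stack: [13]
STORE_FAST w → w=13. Stack: []
LOAD_FAST_LOAD_FAST s,w → push 22,13. Stack: [22, 13]
BINARY_OP + → 22 + 13 = 35. Stack: [35]
LOAD_FAST w → push 13. Stack: [35, 13]
LOAD_CONST → push 5. Stack: [35, 13, 5]
BINARY_OP // → 13 // 5 = 2. Stack: [35, 2]
BINARY_OP - → 35 - 2 = 33. Stack: [33]
STORE_FAST m → m=33. Stack: []
LOAD_FAST_LOAD_FAST m,s → push 33,22. Stack: [33, 22]
BINARY_OP % → 33 % 22 = 11. Stack: [11]
RETURN_VALUE → return 11.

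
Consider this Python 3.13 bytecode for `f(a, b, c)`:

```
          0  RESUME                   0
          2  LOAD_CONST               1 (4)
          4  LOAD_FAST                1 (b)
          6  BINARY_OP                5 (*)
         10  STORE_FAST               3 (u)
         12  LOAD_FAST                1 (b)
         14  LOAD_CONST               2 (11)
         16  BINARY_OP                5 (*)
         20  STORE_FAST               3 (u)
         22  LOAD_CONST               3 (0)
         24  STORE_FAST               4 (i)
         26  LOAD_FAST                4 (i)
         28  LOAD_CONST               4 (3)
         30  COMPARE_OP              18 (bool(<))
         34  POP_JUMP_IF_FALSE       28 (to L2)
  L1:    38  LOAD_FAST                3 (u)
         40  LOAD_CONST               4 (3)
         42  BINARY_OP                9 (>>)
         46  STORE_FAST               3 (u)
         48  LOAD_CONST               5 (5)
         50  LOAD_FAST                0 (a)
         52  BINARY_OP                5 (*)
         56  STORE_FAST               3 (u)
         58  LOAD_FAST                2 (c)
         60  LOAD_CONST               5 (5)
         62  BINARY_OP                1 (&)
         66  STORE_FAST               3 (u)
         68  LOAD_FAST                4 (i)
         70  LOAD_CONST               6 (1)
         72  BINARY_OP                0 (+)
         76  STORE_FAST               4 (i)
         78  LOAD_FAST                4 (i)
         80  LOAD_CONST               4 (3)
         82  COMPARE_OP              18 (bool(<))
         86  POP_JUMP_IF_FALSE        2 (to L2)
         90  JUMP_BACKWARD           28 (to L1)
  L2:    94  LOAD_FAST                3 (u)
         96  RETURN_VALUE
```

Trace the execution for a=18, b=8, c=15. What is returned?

LOAD_CONST → push 4
LOAD_FAST b → push 8
BINARY_OP * → 4 * 8 = 32
STORE_FAST u → u=32
LOAD_FAST b → push 8
LOAD_CONST → push 11
BINARY_OP * → 8 * 11 = 88
STORE_FAST u → u=88
LOAD_CONST → push 0
STORE_FAST i → i=0
LOAD_FAST i → push 0
LOAD_CONST → push 3
COMPARE_OP bool(<) → 0 vs 3 = True
POP_JUMP_IF_FALSE → pop True; no jump
LOAD_FAST u → push 88
LOAD_CONST → push 3
BINARY_OP >> → 88 >> 3 = 11
STORE_FAST u → u=11
LOAD_CONST → push 5
LOAD_FAST a → push 18
BINARY_OP * → 5 * 18 = 90
STORE_FAST u → u=90
LOAD_FAST c → push 15
LOAD_CONST → push 5
BINARY_OP & → 15 & 5 = 5
STORE_FAST u → u=5
LOAD_FAST i → push 0
LOAD_CONST → push 1
BINARY_OP + → 0 + 1 = 1
STORE_FAST i → i=1
LOAD_FAST i → push 1
LOAD_CONST → push 3
COMPARE_OP bool(<) → 1 vs 3 = True
POP_JUMP_IF_FALSE → pop True; no jump
LOAD_FAST u → push 5
LOAD_CONST → push 3
BINARY_OP >> → 5 >> 3 = 0
STORE_FAST u → u=0
LOAD_CONST → push 5
LOAD_FAST a → push 18
BINARY_OP * → 5 * 18 = 90
STORE_FAST u → u=90
LOAD_FAST c → push 15
LOAD_CONST → push 5
BINARY_OP & → 15 & 5 = 5
STORE_FAST u → u=5
LOAD_FAST i → push 1
LOAD_CONST → push 1
BINARY_OP + → 1 + 1 = 2
STORE_FAST i → i=2
LOAD_FAST i → push 2
LOAD_CONST → push 3
COMPARE_OP bool(<) → 2 vs 3 = True
POP_JUMP_IF_FALSE → pop True; no jump
LOAD_FAST u → push 5
LOAD_CONST → push 3
BINARY_OP >> → 5 >> 3 = 0
STORE_FAST u → u=0
LOAD_CONST → push 5
LOAD_FAST a → push 18
BINARY_OP * → 5 * 18 = 90
STORE_FAST u → u=90
LOAD_FAST c → push 15
LOAD_CONST → push 5
BINARY_OP & → 15 & 5 = 5
STORE_FAST u → u=5
LOAD_FAST i → push 2
LOAD_CONST → push 1
BINARY_OP + → 2 + 1 = 3
STORE_FAST i → i=3
LOAD_FAST i → push 3
LOAD_CONST → push 3
COMPARE_OP bool(<) → 3 vs 3 = False
POP_JUMP_IF_FALSE → pop False; jump
LOAD_FAST u → push 5
RETURN_VALUE → return 5.

5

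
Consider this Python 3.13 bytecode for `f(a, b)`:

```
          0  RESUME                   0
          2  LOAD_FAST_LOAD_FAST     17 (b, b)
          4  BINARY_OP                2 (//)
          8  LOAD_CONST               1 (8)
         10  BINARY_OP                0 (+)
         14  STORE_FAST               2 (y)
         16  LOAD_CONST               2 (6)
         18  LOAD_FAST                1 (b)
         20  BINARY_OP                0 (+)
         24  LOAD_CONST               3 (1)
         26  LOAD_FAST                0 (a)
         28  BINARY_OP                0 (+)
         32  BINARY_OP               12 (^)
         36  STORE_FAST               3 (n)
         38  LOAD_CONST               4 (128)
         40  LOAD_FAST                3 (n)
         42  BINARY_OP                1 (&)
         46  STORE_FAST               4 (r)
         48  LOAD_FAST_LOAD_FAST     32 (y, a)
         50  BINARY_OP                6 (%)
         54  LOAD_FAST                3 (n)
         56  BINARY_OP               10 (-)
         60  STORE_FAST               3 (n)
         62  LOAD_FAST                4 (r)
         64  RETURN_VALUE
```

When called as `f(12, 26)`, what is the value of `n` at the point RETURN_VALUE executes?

-36

LOAD_FAST_LOAD_FAST b,b → push 26,26. Stack: [26, 26]
BINARY_OP // → 26 // 26 = 1. Stack: [1]
LOAD_CONST → push 8. Stack: [1, 8]
BINARY_OP + → 1 + 8 = 9. Stack: [9]
STORE_FAST y → y=9. Stack: []
LOAD_CONST → push 6. Stack: [6]
LOAD_FAST b → push 26. Stack: [6, 26]
BINARY_OP + → 6 + 26 = 32. Stack: [32]
LOAD_CONST → push 1. Stack: [32, 1]
LOAD_FAST a → push 12. Stack: [32, 1, 12]
BINARY_OP + → 1 + 12 = 13. Stack: [32, 13]
BINARY_OP ^ → 32 ^ 13 = 45. Stack: [45]
STORE_FAST n → n=45. Stack: []
LOAD_CONST → push 128. Stack: [128]
LOAD_FAST n → push 45. Stack: [128, 45]
BINARY_OP & → 128 & 45 = 0. Stack: [0]
STORE_FAST r → r=0. Stack: []
LOAD_FAST_LOAD_FAST y,a → push 9,12. Stack: [9, 12]
BINARY_OP % → 9 % 12 = 9. Stack: [9]
LOAD_FAST n → push 45. Stack: [9, 45]
BINARY_OP - → 9 - 45 = -36. Stack: [-36]
STORE_FAST n → n=-36. Stack: []
LOAD_FAST r → push 0. Stack: [0]
RETURN_VALUE → return 0.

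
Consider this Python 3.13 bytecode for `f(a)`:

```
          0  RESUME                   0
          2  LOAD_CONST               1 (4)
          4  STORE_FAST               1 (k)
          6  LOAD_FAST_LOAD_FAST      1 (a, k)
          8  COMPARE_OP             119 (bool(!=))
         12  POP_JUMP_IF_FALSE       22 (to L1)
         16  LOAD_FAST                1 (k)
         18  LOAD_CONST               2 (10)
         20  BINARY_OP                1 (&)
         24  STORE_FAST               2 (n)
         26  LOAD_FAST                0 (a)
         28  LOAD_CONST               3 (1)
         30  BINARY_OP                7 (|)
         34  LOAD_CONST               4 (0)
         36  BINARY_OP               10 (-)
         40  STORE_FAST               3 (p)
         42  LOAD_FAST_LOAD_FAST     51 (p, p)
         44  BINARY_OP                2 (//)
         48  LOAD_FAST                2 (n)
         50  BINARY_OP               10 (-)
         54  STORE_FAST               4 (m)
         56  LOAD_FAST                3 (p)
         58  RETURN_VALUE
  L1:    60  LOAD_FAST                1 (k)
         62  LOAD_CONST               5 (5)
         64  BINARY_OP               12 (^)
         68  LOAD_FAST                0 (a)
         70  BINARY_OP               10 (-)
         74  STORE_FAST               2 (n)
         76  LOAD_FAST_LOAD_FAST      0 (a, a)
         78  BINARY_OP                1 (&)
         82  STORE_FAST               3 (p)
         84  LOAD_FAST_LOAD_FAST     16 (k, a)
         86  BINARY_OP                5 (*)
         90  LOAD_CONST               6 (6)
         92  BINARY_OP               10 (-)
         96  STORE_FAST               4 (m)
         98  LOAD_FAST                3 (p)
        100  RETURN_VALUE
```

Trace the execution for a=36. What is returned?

LOAD_CONST → push 4. Stack: [4]
STORE_FAST k → k=4. Stack: []
LOAD_FAST_LOAD_FAST a,k → push 36,4. Stack: [36, 4]
COMPARE_OP bool(!=) → 36 vs 4 = True. Stack: [True]
POP_JUMP_IF_FALSE → pop True; no jump. Stack: []
LOAD_FAST k → push 4. Stack: [4]
LOAD_CONST → push 10. Stack: [4, 10]
BINARY_OP & → 4 & 10 = 0. Stack: [0]
STORE_FAST n → n=0. Stack: []
LOAD_FAST a → push 36. Stack: [36]
LOAD_CONST → push 1. Stack: [36, 1]
BINARY_OP | → 36 | 1 = 37. Stack: [37]
LOAD_CONST → push 0. Stack: [37, 0]
BINARY_OP - → 37 - 0 = 37. Stack: [37]
STORE_FAST p → p=37. Stack: []
LOAD_FAST_LOAD_FAST p,p → push 37,37. Stack: [37, 37]
BINARY_OP // → 37 // 37 = 1. Stack: [1]
LOAD_FAST n → push 0. Stack: [1, 0]
BINARY_OP - → 1 - 0 = 1. Stack: [1]
STORE_FAST m → m=1. Stack: []
LOAD_FAST p → push 37. Stack: [37]
RETURN_VALUE → return 37.

37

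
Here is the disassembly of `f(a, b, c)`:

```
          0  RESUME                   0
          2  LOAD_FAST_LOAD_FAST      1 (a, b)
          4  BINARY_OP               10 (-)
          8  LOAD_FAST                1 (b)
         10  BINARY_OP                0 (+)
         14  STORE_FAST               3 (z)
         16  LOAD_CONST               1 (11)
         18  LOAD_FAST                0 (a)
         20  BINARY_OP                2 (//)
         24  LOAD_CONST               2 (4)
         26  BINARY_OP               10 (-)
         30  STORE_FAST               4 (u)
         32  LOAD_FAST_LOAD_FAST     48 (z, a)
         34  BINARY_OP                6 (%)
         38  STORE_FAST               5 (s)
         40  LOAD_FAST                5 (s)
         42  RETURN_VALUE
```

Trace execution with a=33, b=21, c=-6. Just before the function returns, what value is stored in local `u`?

LOAD_FAST_LOAD_FAST a,b → push 33,21. Stack: [33, 21]
BINARY_OP - → 33 - 21 = 12. Stack: [12]
LOAD_FAST b → push 21. Stack: [12, 21]
BINARY_OP + → 12 + 21 = 33. Stack: [33]
STORE_FAST z → z=33. Stack: []
LOAD_CONST → push 11. Stack: [11]
LOAD_FAST a → push 33. Stack: [11, 33]
BINARY_OP // → 11 // 33 = 0. Stack: [0]
LOAD_CONST → push 4. Stack: [0, 4]
BINARY_OP - → 0 - 4 = -4. Stack: [-4]
STORE_FAST u → u=-4. Stack: []
LOAD_FAST_LOAD_FAST z,a → push 33,33. Stack: [33, 33]
BINARY_OP % → 33 % 33 = 0. Stack: [0]
STORE_FAST s → s=0. Stack: []
LOAD_FAST s → push 0. Stack: [0]
RETURN_VALUE → return 0.

-4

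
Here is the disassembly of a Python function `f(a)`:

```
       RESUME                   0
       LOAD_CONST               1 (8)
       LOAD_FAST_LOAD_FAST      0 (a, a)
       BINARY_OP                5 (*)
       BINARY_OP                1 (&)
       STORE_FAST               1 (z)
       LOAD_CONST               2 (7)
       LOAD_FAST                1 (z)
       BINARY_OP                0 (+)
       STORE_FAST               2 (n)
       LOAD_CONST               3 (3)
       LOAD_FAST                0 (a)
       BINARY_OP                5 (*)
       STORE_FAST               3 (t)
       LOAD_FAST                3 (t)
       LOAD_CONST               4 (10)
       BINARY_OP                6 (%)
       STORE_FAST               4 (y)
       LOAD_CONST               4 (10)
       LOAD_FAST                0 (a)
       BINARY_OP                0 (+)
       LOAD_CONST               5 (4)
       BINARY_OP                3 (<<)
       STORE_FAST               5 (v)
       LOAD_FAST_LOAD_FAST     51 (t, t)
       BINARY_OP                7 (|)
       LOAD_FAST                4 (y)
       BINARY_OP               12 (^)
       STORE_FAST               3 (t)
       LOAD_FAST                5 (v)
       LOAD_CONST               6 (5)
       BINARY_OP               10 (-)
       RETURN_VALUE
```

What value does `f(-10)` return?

-5

LOAD_CONST → push 8. Stack: [8]
LOAD_FAST_LOAD_FAST a,a → push -10,-10. Stack: [8, -10, -10]
BINARY_OP * → -10 * -10 = 100. Stack: [8, 100]
BINARY_OP & → 8 & 100 = 0. Stack: [0]
STORE_FAST z → z=0. Stack: []
LOAD_CONST → push 7. Stack: [7]
LOAD_FAST z → push 0. Stack: [7, 0]
BINARY_OP + → 7 + 0 = 7. Stack: [7]
STORE_FAST n → n=7. Stack: []
LOAD_CONST → push 3. Stack: [3]
LOAD_FAST a → push -10. Stack: [3, -10]
BINARY_OP * → 3 * -10 = -30. Stack: [-30]
STORE_FAST t → t=-30. Stack: []
LOAD_FAST t → push -30. Stack: [-30]
LOAD_CONST → push 10. Stack: [-30, 10]
BINARY_OP % → -30 % 10 = 0. Stack: [0]
STORE_FAST y → y=0. Stack: []
LOAD_CONST → push 10. Stack: [10]
LOAD_FAST a → push -10. Stack: [10, -10]
BINARY_OP + → 10 + -10 = 0. Stack: [0]
LOAD_CONST → push 4. Stack: [0, 4]
BINARY_OP << → 0 << 4 = 0. Stack: [0]
STORE_FAST v → v=0. Stack: []
LOAD_FAST_LOAD_FAST t,t → push -30,-30. Stack: [-30, -30]
BINARY_OP | → -30 | -30 = -30. Stack: [-30]
LOAD_FAST y → push 0. Stack: [-30, 0]
BINARY_OP ^ → -30 ^ 0 = -30. Stack: [-30]
STORE_FAST t → t=-30. Stack: []
LOAD_FAST v → push 0. Stack: [0]
LOAD_CONST → push 5. Stack: [0, 5]
BINARY_OP - → 0 - 5 = -5. Stack: [-5]
RETURN_VALUE → return -5.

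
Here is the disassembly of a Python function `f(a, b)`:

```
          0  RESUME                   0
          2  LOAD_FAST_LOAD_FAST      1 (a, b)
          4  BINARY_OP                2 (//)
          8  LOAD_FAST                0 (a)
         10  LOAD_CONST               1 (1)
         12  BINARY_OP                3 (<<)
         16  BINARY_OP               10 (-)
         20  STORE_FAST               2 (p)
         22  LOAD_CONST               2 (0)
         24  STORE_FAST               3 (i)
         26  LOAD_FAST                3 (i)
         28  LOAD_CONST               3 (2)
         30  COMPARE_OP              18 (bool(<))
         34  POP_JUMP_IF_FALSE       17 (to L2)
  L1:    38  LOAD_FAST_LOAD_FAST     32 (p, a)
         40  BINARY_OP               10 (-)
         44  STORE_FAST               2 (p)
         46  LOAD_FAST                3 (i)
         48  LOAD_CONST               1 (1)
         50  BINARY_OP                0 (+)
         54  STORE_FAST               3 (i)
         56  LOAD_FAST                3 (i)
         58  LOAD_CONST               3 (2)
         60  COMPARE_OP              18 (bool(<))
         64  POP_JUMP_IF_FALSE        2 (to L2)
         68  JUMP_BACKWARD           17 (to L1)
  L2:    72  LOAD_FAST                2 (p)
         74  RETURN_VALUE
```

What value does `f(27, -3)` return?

-117

LOAD_FAST_LOAD_FAST a,b → push 27,-3. Stack: [27, -3]
BINARY_OP // → 27 // -3 = -9. Stack: [-9]
LOAD_FAST a → push 27. Stack: [-9, 27]
LOAD_CONST → push 1. Stack: [-9, 27, 1]
BINARY_OP << → 27 << 1 = 54. Stack: [-9, 54]
BINARY_OP - → -9 - 54 = -63. Stack: [-63]
STORE_FAST p → p=-63. Stack: []
LOAD_CONST → push 0. Stack: [0]
STORE_FAST i → i=0. Stack: []
LOAD_FAST i → push 0. Stack: [0]
LOAD_CONST → push 2. Stack: [0, 2]
COMPARE_OP bool(<) → 0 vs 2 = True. Stack: [True]
POP_JUMP_IF_FALSE → pop True; no jump. Stack: []
LOAD_FAST_LOAD_FAST p,a → push -63,27. Stack: [-63, 27]
BINARY_OP - → -63 - 27 = -90. Stack: [-90]
STORE_FAST p → p=-90. Stack: []
LOAD_FAST i → push 0. Stack: [0]
LOAD_CONST → push 1. Stack: [0, 1]
BINARY_OP + → 0 + 1 = 1. Stack: [1]
STORE_FAST i → i=1. Stack: []
LOAD_FAST i → push 1. Stack: [1]
LOAD_CONST → push 2. Stack: [1, 2]
COMPARE_OP bool(<) → 1 vs 2 = True. Stack: [True]
POP_JUMP_IF_FALSE → pop True; no jump. Stack: []
LOAD_FAST_LOAD_FAST p,a → push -90,27. Stack: [-90, 27]
BINARY_OP - → -90 - 27 = -117. Stack: [-117]
STORE_FAST p → p=-117. Stack: []
LOAD_FAST i → push 1. Stack: [1]
LOAD_CONST → push 1. Stack: [1, 1]
BINARY_OP + → 1 + 1 = 2. Stack: [2]
STORE_FAST i → i=2. Stack: []
LOAD_FAST i → push 2. Stack: [2]
LOAD_CONST → push 2. Stack: [2, 2]
COMPARE_OP bool(<) → 2 vs 2 = False. Stack: [False]
POP_JUMP_IF_FALSE → pop False; jump. Stack: []
LOAD_FAST p → push -117. Stack: [-117]
RETURN_VALUE → return -117.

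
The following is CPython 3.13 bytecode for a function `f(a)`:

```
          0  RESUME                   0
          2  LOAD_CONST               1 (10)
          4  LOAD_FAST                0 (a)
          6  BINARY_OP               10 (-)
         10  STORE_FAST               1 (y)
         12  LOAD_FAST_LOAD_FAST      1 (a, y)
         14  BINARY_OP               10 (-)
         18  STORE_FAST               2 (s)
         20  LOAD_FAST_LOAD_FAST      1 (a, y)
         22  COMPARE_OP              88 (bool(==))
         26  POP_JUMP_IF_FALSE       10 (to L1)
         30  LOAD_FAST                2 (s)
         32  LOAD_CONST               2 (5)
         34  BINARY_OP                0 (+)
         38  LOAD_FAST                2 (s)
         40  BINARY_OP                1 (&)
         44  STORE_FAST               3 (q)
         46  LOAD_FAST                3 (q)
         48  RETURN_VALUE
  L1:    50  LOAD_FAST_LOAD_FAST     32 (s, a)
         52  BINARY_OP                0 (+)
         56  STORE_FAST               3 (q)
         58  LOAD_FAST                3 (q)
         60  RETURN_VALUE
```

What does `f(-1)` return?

-13

LOAD_CONST → push 10. Stack: [10]
LOAD_FAST a → push -1. Stack: [10, -1]
BINARY_OP - → 10 - -1 = 11. Stack: [11]
STORE_FAST y → y=11. Stack: []
LOAD_FAST_LOAD_FAST a,y → push -1,11. Stack: [-1, 11]
BINARY_OP - → -1 - 11 = -12. Stack: [-12]
STORE_FAST s → s=-12. Stack: []
LOAD_FAST_LOAD_FAST a,y → push -1,11. Stack: [-1, 11]
COMPARE_OP bool(==) → -1 vs 11 = False. Stack: [False]
POP_JUMP_IF_FALSE → pop False; jump. Stack: []
LOAD_FAST_LOAD_FAST s,a → push -12,-1. Stack: [-12, -1]
BINARY_OP + → -12 + -1 = -13. Stack: [-13]
STORE_FAST q → q=-13. Stack: []
LOAD_FAST q → push -13. Stack: [-13]
RETURN_VALUE → return -13.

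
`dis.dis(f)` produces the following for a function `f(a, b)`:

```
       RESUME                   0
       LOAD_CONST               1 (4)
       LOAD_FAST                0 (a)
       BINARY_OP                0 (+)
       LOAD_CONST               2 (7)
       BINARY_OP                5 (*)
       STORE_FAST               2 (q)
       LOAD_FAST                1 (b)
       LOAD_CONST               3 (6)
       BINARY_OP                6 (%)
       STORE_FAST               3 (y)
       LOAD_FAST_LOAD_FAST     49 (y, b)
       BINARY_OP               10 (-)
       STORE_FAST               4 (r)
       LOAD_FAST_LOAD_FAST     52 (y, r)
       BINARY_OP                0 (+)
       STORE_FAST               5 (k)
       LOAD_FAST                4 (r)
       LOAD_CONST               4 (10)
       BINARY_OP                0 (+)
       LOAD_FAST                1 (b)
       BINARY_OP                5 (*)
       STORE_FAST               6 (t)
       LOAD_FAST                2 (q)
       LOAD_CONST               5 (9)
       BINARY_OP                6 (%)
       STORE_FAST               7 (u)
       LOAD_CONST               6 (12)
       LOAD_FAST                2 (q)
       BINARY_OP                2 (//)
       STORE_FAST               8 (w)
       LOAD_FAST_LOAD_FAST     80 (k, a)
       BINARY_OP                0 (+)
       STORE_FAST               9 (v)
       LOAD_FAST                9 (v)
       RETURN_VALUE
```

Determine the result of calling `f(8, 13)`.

LOAD_CONST → push 4. Stack: [4]
LOAD_FAST a → push 8. Stack: [4, 8]
BINARY_OP + → 4 + 8 = 12. Stack: [12]
LOAD_CONST → push 7. Stack: [12, 7]
BINARY_OP * → 12 * 7 = 84. Stack: [84]
STORE_FAST q → q=84. Stack: []
LOAD_FAST b → push 13. Stack: [13]
LOAD_CONST → push 6. Stack: [13, 6]
BINARY_OP % → 13 % 6 = 1. Stack: [1]
STORE_FAST y → y=1. Stack: []
LOAD_FAST_LOAD_FAST y,b → push 1,13. Stack: [1, 13]
BINARY_OP - → 1 - 13 = -12. Stack: [-12]
STORE_FAST r → r=-12. Stack: []
LOAD_FAST_LOAD_FAST y,r → push 1,-12. Stack: [1, -12]
BINARY_OP + → 1 + -12 = -11. Stack: [-11]
STORE_FAST k → k=-11. Stack: []
LOAD_FAST r → push -12. Stack: [-12]
LOAD_CONST → push 10. Stack: [-12, 10]
BINARY_OP + → -12 + 10 = -2. Stack: [-2]
LOAD_FAST b → push 13. Stack: [-2, 13]
BINARY_OP * → -2 * 13 = -26. Stack: [-26]
STORE_FAST t → t=-26. Stack: []
LOAD_FAST q → push 84. Stack: [84]
LOAD_CONST → push 9. Stack: [84, 9]
BINARY_OP % → 84 % 9 = 3. Stack: [3]
STORE_FAST u → u=3. Stack: []
LOAD_CONST → push 12. Stack: [12]
LOAD_FAST q → push 84. Stack: [12, 84]
BINARY_OP // → 12 // 84 = 0. Stack: [0]
STORE_FAST w → w=0. Stack: []
LOAD_FAST_LOAD_FAST k,a → push -11,8. Stack: [-11, 8]
BINARY_OP + → -11 + 8 = -3. Stack: [-3]
STORE_FAST v → v=-3. Stack: []
LOAD_FAST v → push -3. Stack: [-3]
RETURN_VALUE → return -3.

-3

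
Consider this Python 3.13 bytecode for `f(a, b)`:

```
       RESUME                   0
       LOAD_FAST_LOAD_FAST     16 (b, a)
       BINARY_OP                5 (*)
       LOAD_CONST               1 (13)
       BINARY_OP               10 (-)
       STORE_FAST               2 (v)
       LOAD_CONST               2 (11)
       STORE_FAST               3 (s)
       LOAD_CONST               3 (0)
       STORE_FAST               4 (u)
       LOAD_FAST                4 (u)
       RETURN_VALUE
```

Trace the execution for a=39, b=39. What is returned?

LOAD_FAST_LOAD_FAST b,a → push 39,39. Stack: [39, 39]
BINARY_OP * → 39 * 39 = 1521. Stack: [1521]
LOAD_CONST → push 13. Stack: [1521, 13]
BINARY_OP - → 1521 - 13 = 1508. Stack: [1508]
STORE_FAST v → v=1508. Stack: []
LOAD_CONST → push 11. Stack: [11]
STORE_FAST s → s=11. Stack: []
LOAD_CONST → push 0. Stack: [0]
STORE_FAST u → u=0. Stack: []
LOAD_FAST u → push 0. Stack: [0]
RETURN_VALUE → return 0.

0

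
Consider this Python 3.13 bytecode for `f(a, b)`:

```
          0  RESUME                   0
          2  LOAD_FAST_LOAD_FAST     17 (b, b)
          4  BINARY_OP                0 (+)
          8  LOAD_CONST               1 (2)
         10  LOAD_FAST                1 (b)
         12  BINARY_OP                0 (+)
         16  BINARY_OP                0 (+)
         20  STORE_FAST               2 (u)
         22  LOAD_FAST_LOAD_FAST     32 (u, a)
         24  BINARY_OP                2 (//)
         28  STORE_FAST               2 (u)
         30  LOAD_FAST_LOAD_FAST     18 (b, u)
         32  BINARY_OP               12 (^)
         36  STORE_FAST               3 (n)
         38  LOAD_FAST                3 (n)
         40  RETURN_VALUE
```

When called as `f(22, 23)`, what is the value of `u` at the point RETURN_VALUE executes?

LOAD_FAST_LOAD_FAST b,b → push 23,23. Stack: [23, 23]
BINARY_OP + → 23 + 23 = 46. Stack: [46]
LOAD_CONST → push 2. Stack: [46, 2]
LOAD_FAST b → push 23. Stack: [46, 2, 23]
BINARY_OP + → 2 + 23 = 25. Stack: [46, 25]
BINARY_OP + → 46 + 25 = 71. Stack: [71]
STORE_FAST u → u=71. Stack: []
LOAD_FAST_LOAD_FAST u,a → push 71,22. Stack: [71, 22]
BINARY_OP // → 71 // 22 = 3. Stack: [3]
STORE_FAST u → u=3. Stack: []
LOAD_FAST_LOAD_FAST b,u → push 23,3. Stack: [23, 3]
BINARY_OP ^ → 23 ^ 3 = 20. Stack: [20]
STORE_FAST n → n=20. Stack: []
LOAD_FAST n → push 20. Stack: [20]
RETURN_VALUE → return 20.

3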